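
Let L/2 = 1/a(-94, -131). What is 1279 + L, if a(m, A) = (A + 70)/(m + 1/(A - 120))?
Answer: 19629959/15311 ≈ 1282.1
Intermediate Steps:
a(m, A) = (70 + A)/(m + 1/(-120 + A))
L = 47190/15311 (L = 2/(((-8400 + (-131)² - 50*(-131))/(1 - 120*(-94) - 131*(-94)))) = 2/(((-8400 + 17161 + 6550)/(1 + 11280 + 12314))) = 2/((15311/23595)) = 2/(((1/23595)*15311)) = 2/(15311/23595) = 2*(23595/15311) = 47190/15311 ≈ 3.0821)
1279 + L = 1279 + 47190/15311 = 19629959/15311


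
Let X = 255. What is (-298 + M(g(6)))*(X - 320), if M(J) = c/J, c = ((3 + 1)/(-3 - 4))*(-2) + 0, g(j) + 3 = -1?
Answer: 135720/7 ≈ 19389.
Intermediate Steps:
g(j) = -4 (g(j) = -3 - 1 = -4)
c = 8/7 (c = (4/(-7))*(-2) + 0 = (4*(-⅐))*(-2) + 0 = -4/7*(-2) + 0 = 8/7 + 0 = 8/7 ≈ 1.1429)
M(J) = 8/(7*J)
(-298 + M(g(6)))*(X - 320) = (-298 + (8/7)/(-4))*(255 - 320) = (-298 + (8/7)*(-¼))*(-65) = (-298 - 2/7)*(-65) = -2088/7*(-65) = 135720/7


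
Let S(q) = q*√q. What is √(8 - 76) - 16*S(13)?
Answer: -208*√13 + 2*I*√17 ≈ -749.96 + 8.2462*I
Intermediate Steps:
S(q) = q^(3/2)
√(8 - 76) - 16*S(13) = √(8 - 76) - 208*√13 = √(-68) - 208*√13 = 2*I*√17 - 208*√13 = -208*√13 + 2*I*√17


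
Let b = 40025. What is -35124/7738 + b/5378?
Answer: 60408289/20807482 ≈ 2.9032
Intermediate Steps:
-35124/7738 + b/5378 = -35124/7738 + 40025/5378 = -35124*1/7738 + 40025*(1/5378) = -17562/3869 + 40025/5378 = 60408289/20807482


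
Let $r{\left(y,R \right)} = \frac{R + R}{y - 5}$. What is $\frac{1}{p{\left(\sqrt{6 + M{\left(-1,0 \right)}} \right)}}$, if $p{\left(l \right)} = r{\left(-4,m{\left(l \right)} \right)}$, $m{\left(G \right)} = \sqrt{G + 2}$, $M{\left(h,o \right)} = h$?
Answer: $- \frac{9}{2 \sqrt{2 + \sqrt{5}}} \approx -2.1864$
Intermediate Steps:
$m{\left(G \right)} = \sqrt{2 + G}$
$r{\left(y,R \right)} = \frac{2 R}{-5 + y}$
$p{\left(l \right)} = - \frac{2 \sqrt{2 + l}}{9}$ ($p{\left(l \right)} = \frac{2 \sqrt{2 + l}}{-5 - 4} = \frac{2 \sqrt{2 + l}}{-9} = 2 \sqrt{2 + l} \left(- \frac{1}{9}\right) = - \frac{2 \sqrt{2 + l}}{9}$)
$\frac{1}{p{\left(\sqrt{6 + M{\left(-1,0 \right)}} \right)}} = \frac{1}{\left(- \frac{2}{9}\right) \sqrt{2 + \sqrt{6 - 1}}} = \frac{1}{\left(- \frac{2}{9}\right) \sqrt{2 + \sqrt{5}}} = - \frac{9}{2 \sqrt{2 + \sqrt{5}}}$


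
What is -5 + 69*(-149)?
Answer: -10286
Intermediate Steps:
-5 + 69*(-149) = -5 - 10281 = -10286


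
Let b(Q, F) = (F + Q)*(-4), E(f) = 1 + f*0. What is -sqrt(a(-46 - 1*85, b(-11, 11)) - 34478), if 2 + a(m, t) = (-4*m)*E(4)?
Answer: -2*I*sqrt(8489) ≈ -184.27*I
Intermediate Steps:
E(f) = 1 (E(f) = 1 + 0 = 1)
b(Q, F) = -4*F - 4*Q
a(m, t) = -2 - 4*m (a(m, t) = -2 - 4*m*1 = -2 - 4*m)
-sqrt(a(-46 - 1*85, b(-11, 11)) - 34478) = -sqrt((-2 - 4*(-46 - 1*85)) - 34478) = -sqrt((-2 - 4*(-46 - 85)) - 34478) = -sqrt((-2 - 4*(-131)) - 34478) = -sqrt((-2 + 524) - 34478) = -sqrt(522 - 34478) = -sqrt(-33956) = -2*I*sqrt(8489)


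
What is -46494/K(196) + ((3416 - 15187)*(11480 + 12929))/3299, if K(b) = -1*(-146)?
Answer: -21050930600/240827 ≈ -87411.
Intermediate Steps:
K(b) = 146
-46494/K(196) + ((3416 - 15187)*(11480 + 12929))/3299 = -46494/146 + ((3416 - 15187)*(11480 + 12929))/3299 = -46494*1/146 - 11771*24409*(1/3299) = -23247/73 - 287318339*1/3299 = -23247/73 - 287318339/3299 = -21050930600/240827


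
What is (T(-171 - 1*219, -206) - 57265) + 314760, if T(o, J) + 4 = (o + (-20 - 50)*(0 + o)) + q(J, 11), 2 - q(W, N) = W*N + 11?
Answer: 286658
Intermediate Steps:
q(W, N) = -9 - N*W (q(W, N) = 2 - (W*N + 11) = 2 - (N*W + 11) = 2 - (11 + N*W) = 2 + (-11 - N*W) = -9 - N*W)
T(o, J) = -13 - 69*o - 11*J (T(o, J) = -4 + ((o + (-20 - 50)*(0 + o)) + (-9 - 1*11*J)) = -4 + ((o - 70*o) + (-9 - 11*J)) = -4 + (-69*o + (-9 - 11*J)) = -4 + (-9 - 69*o - 11*J) = -13 - 69*o - 11*J)
(T(-171 - 1*219, -206) - 57265) + 314760 = ((-13 - 69*(-171 - 1*219) - 11*(-206)) - 57265) + 314760 = ((-13 - 69*(-171 - 219) + 2266) - 57265) + 314760 = ((-13 - 69*(-390) + 2266) - 57265) + 314760 = ((-13 + 26910 + 2266) - 57265) + 314760 = (29163 - 57265) + 314760 = -28102 + 314760 = 286658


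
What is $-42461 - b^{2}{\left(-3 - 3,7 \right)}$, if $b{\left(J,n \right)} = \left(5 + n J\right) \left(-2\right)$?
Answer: $-47937$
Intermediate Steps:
$b{\left(J,n \right)} = -10 - 2 J n$ ($b{\left(J,n \right)} = \left(5 + J n\right) \left(-2\right) = -10 - 2 J n$)
$-42461 - b^{2}{\left(-3 - 3,7 \right)} = -42461 - \left(-10 - 2 \left(-3 - 3\right) 7\right)^{2} = -42461 - \left(-10 - \left(-12\right) 7\right)^{2} = -42461 - \left(-10 + 84\right)^{2} = -42461 - 74^{2} = -42461 - 5476 = -47937$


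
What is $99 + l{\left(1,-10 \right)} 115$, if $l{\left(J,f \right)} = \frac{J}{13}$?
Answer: $\frac{1402}{13} \approx 107.85$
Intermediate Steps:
$l{\left(J,f \right)} = \frac{J}{13}$ ($l{\left(J,f \right)} = J \frac{1}{13} = \frac{J}{13}$)
$99 + l{\left(1,-10 \right)} 115 = 99 + \frac{1}{13} \cdot 1 \cdot 115 = 99 + \frac{1}{13} \cdot 115 = 99 + \frac{115}{13} = \frac{1402}{13}$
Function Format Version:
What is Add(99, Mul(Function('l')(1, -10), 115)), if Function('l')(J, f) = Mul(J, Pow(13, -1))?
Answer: Rational(1402, 13) ≈ 107.85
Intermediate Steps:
Function('l')(J, f) = Mul(Rational(1, 13), J) (Function('l')(J, f) = Mul(J, Rational(1, 13)) = Mul(Rational(1, 13), J))
Add(99, Mul(Function('l')(1, -10), 115)) = Add(99, Mul(Mul(Rational(1, 13), 1), 115)) = Add(99, Mul(Rational(1, 13), 115)) = Add(99, Rational(115, 13)) = Rational(1402, 13)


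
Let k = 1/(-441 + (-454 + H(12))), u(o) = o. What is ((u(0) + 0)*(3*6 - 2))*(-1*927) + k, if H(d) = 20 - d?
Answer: -1/887 ≈ -0.0011274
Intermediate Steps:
k = -1/887 (k = 1/(-441 + (-454 + (20 - 1*12))) = 1/(-441 + (-454 + (20 - 12))) = 1/(-441 + (-454 + 8)) = 1/(-441 - 446) = 1/(-887) = -1/887 ≈ -0.0011274)
((u(0) + 0)*(3*6 - 2))*(-1*927) + k = ((0 + 0)*(3*6 - 2))*(-1*927) - 1/887 = (0*(18 - 2))*(-927) - 1/887 = (0*16)*(-927) - 1/887 = 0*(-927) - 1/887 = 0 - 1/887 = -1/887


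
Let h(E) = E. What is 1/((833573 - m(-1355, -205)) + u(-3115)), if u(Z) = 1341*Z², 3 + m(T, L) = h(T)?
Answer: 1/13012859656 ≈ 7.6847e-11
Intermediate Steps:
m(T, L) = -3 + T
1/((833573 - m(-1355, -205)) + u(-3115)) = 1/((833573 - (-3 - 1355)) + 1341*(-3115)²) = 1/((833573 - 1*(-1358)) + 1341*9703225) = 1/((833573 + 1358) + 13012024725) = 1/(834931 + 13012024725) = 1/13012859656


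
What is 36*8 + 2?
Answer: 290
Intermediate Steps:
36*8 + 2 = 288 + 2 = 290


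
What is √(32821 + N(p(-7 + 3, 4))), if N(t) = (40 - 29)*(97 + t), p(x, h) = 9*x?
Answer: 2*√8373 ≈ 183.01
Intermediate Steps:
N(t) = 1067 + 11*t (N(t) = 11*(97 + t) = 1067 + 11*t)
√(32821 + N(p(-7 + 3, 4))) = √(32821 + (1067 + 11*(9*(-7 + 3)))) = √(32821 + (1067 + 11*(9*(-4)))) = √(32821 + (1067 + 11*(-36))) = √(32821 + (1067 - 396)) = √(32821 + 671) = √33492 = 2*√8373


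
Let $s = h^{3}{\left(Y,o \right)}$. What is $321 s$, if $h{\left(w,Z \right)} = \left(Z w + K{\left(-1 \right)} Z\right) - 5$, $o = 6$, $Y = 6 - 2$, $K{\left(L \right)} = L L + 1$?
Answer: $9562911$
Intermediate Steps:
$K{\left(L \right)} = 1 + L^{2}$ ($K{\left(L \right)} = L^{2} + 1 = 1 + L^{2}$)
$Y = 4$ ($Y = 6 - 2 = 4$)
$h{\left(w,Z \right)} = -5 + 2 Z + Z w$ ($h{\left(w,Z \right)} = \left(Z w + \left(1 + \left(-1\right)^{2}\right) Z\right) - 5 = \left(Z w + \left(1 + 1\right) Z\right) - 5 = \left(Z w + 2 Z\right) - 5 = \left(2 Z + Z w\right) - 5 = -5 + 2 Z + Z w$)
$s = 29791$ ($s = \left(-5 + 2 \cdot 6 + 6 \cdot 4\right)^{3} = \left(-5 + 12 + 24\right)^{3} = 31^{3} = 29791$)
$321 s = 321 \cdot 29791 = 9562911$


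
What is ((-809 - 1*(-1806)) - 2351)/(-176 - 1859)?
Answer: 1354/2035 ≈ 0.66536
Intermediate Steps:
((-809 - 1*(-1806)) - 2351)/(-176 - 1859) = ((-809 + 1806) - 2351)/(-2035) = (997 - 2351)*(-1/2035) = -1354*(-1/2035) = 1354/2035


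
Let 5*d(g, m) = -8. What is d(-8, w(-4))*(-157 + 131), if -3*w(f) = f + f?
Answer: 208/5 ≈ 41.600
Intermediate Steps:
w(f) = -2*f/3 (w(f) = -(f + f)/3 = -2*f/3)
d(g, m) = -8/5 (d(g, m) = (⅕)*(-8) = -8/5)
d(-8, w(-4))*(-157 + 131) = -8*(-157 + 131)/5 = -8/5*(-26) = 208/5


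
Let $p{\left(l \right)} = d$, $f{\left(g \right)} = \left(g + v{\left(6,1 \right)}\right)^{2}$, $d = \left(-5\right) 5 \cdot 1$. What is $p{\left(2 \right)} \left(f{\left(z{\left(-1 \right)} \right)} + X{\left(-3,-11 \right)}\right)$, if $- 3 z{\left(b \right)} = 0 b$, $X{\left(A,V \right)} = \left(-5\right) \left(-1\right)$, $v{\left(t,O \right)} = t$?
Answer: $-1025$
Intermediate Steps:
$X{\left(A,V \right)} = 5$
$d = -25$ ($d = \left(-25\right) 1 = -25$)
$z{\left(b \right)} = 0$ ($z{\left(b \right)} = - \frac{0 b}{3} = \left(- \frac{1}{3}\right) 0 = 0$)
$f{\left(g \right)} = \left(6 + g\right)^{2}$ ($f{\left(g \right)} = \left(g + 6\right)^{2} = \left(6 + g\right)^{2}$)
$p{\left(l \right)} = -25$
$p{\left(2 \right)} \left(f{\left(z{\left(-1 \right)} \right)} + X{\left(-3,-11 \right)}\right) = - 25 \left(\left(6 + 0\right)^{2} + 5\right) = - 25 \left(6^{2} + 5\right) = - 25 \left(36 + 5\right) = \left(-25\right) 41 = -1025$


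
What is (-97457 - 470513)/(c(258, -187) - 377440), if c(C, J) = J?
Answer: 567970/377627 ≈ 1.5041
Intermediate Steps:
(-97457 - 470513)/(c(258, -187) - 377440) = (-97457 - 470513)/(-187 - 377440) = -567970/(-377627) = -567970*(-1/377627) = 567970/377627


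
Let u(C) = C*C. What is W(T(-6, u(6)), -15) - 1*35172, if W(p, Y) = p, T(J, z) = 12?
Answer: -35160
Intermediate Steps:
u(C) = C²
W(T(-6, u(6)), -15) - 1*35172 = 12 - 1*35172 = 12 - 35172 = -35160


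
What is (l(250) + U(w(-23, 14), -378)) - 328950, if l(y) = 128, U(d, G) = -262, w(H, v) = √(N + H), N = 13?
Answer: -329084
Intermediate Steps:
w(H, v) = √(13 + H)
(l(250) + U(w(-23, 14), -378)) - 328950 = (128 - 262) - 328950 = -134 - 328950 = -329084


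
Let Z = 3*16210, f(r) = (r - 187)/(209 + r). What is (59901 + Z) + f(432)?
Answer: 69568616/641 ≈ 1.0853e+5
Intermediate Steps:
f(r) = (-187 + r)/(209 + r)
Z = 48630
(59901 + Z) + f(432) = (59901 + 48630) + (-187 + 432)/(209 + 432) = 108531 + 245/641 = 69568616/641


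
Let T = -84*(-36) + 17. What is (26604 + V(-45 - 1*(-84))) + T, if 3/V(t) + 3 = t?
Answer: 355741/12 ≈ 29645.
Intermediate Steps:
V(t) = 3/(-3 + t)
T = 3041 (T = 3024 + 17 = 3041)
(26604 + V(-45 - 1*(-84))) + T = (26604 + 3/(-3 + (-45 - 1*(-84)))) + 3041 = (26604 + 3/(-3 + (-45 + 84))) + 3041 = (26604 + 3/(-3 + 39)) + 3041 = (26604 + 3/36) + 3041 = (26604 + 3*(1/36)) + 3041 = (26604 + 1/12) + 3041 = 319249/12 + 3041 = 355741/12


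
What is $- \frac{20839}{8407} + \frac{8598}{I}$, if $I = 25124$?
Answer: $- \frac{32233975}{15086962} \approx -2.1365$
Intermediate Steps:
$- \frac{20839}{8407} + \frac{8598}{I} = - \frac{20839}{8407} + \frac{8598}{25124} = \left(-20839\right) \frac{1}{8407} + 8598 \cdot \frac{1}{25124} = - \frac{2977}{1201} + \frac{4299}{12562} = - \frac{32233975}{15086962}$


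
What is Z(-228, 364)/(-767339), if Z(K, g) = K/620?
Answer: 57/118937545 ≈ 4.7924e-7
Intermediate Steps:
Z(K, g) = K/620 (Z(K, g) = K*(1/620) = K/620)
Z(-228, 364)/(-767339) = ((1/620)*(-228))/(-767339) = -57/155*(-1/767339) = 57/118937545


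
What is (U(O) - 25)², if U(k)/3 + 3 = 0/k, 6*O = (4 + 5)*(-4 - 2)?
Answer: 1156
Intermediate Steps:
O = -9 (O = ((4 + 5)*(-4 - 2))/6 = (9*(-6))/6 = (⅙)*(-54) = -9)
U(k) = -9 (U(k) = -9 + 3*(0/k) = -9 + 3*0 = -9 + 0 = -9)
(U(O) - 25)² = (-9 - 25)² = (-34)² = 1156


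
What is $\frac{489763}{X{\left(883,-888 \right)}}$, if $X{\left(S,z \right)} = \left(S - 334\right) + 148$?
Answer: $\frac{489763}{697} \approx 702.67$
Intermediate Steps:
$X{\left(S,z \right)} = -186 + S$ ($X{\left(S,z \right)} = \left(-334 + S\right) + 148 = -186 + S$)
$\frac{489763}{X{\left(883,-888 \right)}} = \frac{489763}{-186 + 883} = \frac{489763}{697}$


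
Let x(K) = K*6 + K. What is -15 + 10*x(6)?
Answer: 405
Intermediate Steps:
x(K) = 7*K (x(K) = 6*K + K = 7*K)
-15 + 10*x(6) = -15 + 10*(7*6) = -15 + 10*42 = -15 + 420 = 405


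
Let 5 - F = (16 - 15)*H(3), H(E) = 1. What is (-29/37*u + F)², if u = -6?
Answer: 103684/1369 ≈ 75.737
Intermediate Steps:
F = 4 (F = 5 - (16 - 15) = 5 - 1 = 4)
(-29/37*u + F)² = (-29/37*(-6) + 4)² = (-29*(1/37)*(-6) + 4)² = (-29*(-6)/37 + 4)² = (-1*(-174/37) + 4)² = (174/37 + 4)² = (322/37)² = 103684/1369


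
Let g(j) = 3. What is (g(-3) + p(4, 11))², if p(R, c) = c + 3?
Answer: 289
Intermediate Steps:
p(R, c) = 3 + c
(g(-3) + p(4, 11))² = (3 + (3 + 11))² = (3 + 14)² = 17² = 289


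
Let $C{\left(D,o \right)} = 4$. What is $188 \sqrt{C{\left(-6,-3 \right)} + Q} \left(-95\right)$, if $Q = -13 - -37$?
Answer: $- 35720 \sqrt{7} \approx -94506.0$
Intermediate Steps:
$Q = 24$ ($Q = -13 + 37 = 24$)
$188 \sqrt{C{\left(-6,-3 \right)} + Q} \left(-95\right) = 188 \sqrt{4 + 24} \left(-95\right) = 188 \sqrt{28} \left(-95\right) = 188 \cdot 2 \sqrt{7} \left(-95\right) = 376 \sqrt{7} \left(-95\right) = - 35720 \sqrt{7}$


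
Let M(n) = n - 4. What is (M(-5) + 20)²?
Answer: 121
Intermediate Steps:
M(n) = -4 + n
(M(-5) + 20)² = ((-4 - 5) + 20)² = (-9 + 20)² = 11² = 121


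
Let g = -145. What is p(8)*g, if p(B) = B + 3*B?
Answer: -4640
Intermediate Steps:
p(B) = 4*B
p(8)*g = (4*8)*(-145) = 32*(-145) = -4640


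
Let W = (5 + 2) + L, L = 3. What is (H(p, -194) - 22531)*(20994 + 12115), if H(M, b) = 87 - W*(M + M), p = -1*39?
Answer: -717273376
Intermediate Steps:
W = 10 (W = (5 + 2) + 3 = 7 + 3 = 10)
p = -39
H(M, b) = 87 - 20*M (H(M, b) = 87 - 10*(M + M) = 87 - 10*2*M = 87 - 20*M)
(H(p, -194) - 22531)*(20994 + 12115) = ((87 - 20*(-39)) - 22531)*(20994 + 12115) = ((87 + 780) - 22531)*33109 = (867 - 22531)*33109 = -21664*33109 = -717273376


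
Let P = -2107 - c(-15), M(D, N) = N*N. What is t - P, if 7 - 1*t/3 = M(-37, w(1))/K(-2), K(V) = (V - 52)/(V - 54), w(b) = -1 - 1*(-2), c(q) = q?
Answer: 18989/9 ≈ 2109.9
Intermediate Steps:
w(b) = 1 (w(b) = -1 + 2 = 1)
K(V) = (-52 + V)/(-54 + V)
M(D, N) = N**2
P = -2092 (P = -2107 - 1*(-15) = -2107 + 15 = -2092)
t = 161/9 (t = 21 - 3*1**2/((-52 - 2)/(-54 - 2)) = 21 - 3/(-54/(-56)) = 21 - 3/((-1/56*(-54))) = 21 - 3/27/28 = 21 - 3*28/27 = 21 - 28/9 = 161/9 ≈ 17.889)
t - P = 161/9 - 1*(-2092) = 161/9 + 2092 = 18989/9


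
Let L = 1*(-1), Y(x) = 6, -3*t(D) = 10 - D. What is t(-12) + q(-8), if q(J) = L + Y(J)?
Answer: -7/3 ≈ -2.3333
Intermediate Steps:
t(D) = -10/3 + D/3 (t(D) = -(10 - D)/3 = -10/3 + D/3)
L = -1
q(J) = 5 (q(J) = -1 + 6 = 5)
t(-12) + q(-8) = (-10/3 + (⅓)*(-12)) + 5 = (-10/3 - 4) + 5 = -22/3 + 5 = -7/3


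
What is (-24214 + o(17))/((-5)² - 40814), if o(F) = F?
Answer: 24197/40789 ≈ 0.59322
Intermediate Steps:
(-24214 + o(17))/((-5)² - 40814) = (-24214 + 17)/((-5)² - 40814) = -24197/(25 - 40814) = -24197/(-40789) = -24197*(-1/40789) = 24197/40789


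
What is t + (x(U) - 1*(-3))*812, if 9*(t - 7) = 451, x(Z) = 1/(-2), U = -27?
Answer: 18784/9 ≈ 2087.1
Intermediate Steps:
x(Z) = -½
t = 514/9 (t = 7 + (⅑)*451 = 7 + 451/9 = 514/9 ≈ 57.111)
t + (x(U) - 1*(-3))*812 = 514/9 + (-½ - 1*(-3))*812 = 514/9 + (-½ + 3)*812 = 514/9 + (5/2)*812 = 514/9 + 2030 = 18784/9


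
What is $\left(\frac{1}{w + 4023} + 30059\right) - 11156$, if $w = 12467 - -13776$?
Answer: $\frac{572118199}{30266} \approx 18903.0$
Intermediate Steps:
$w = 26243$ ($w = 12467 + 13776 = 26243$)
$\left(\frac{1}{w + 4023} + 30059\right) - 11156 = \left(\frac{1}{26243 + 4023} + 30059\right) - 11156 = \left(\frac{1}{30266} + 30059\right) - 11156 = \frac{909765695}{30266} - 11156 = \frac{572118199}{30266}$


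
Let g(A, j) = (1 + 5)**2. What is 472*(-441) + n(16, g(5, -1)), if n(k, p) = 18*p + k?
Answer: -207488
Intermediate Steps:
g(A, j) = 36 (g(A, j) = 6**2 = 36)
n(k, p) = k + 18*p
472*(-441) + n(16, g(5, -1)) = 472*(-441) + (16 + 18*36) = -208152 + (16 + 648) = -208152 + 664 = -207488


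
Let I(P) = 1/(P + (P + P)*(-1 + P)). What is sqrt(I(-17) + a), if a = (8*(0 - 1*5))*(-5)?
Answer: sqrt(70805595)/595 ≈ 14.142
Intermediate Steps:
I(P) = 1/(P + 2*P*(-1 + P)) (I(P) = 1/(P + (2*P)*(-1 + P)) = 1/(P + 2*P*(-1 + P)))
a = 200 (a = (8*(0 - 5))*(-5) = (8*(-5))*(-5) = -40*(-5) = 200)
sqrt(I(-17) + a) = sqrt(1/((-17)*(-1 + 2*(-17))) + 200) = sqrt(-1/(17*(-1 - 34)) + 200) = sqrt(-1/17/(-35) + 200) = sqrt(-1/17*(-1/35) + 200) = sqrt(1/595 + 200) = sqrt(119001/595) = sqrt(70805595)/595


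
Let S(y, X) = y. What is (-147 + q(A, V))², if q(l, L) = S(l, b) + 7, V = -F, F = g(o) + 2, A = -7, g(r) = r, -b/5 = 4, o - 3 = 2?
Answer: 21609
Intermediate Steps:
o = 5 (o = 3 + 2 = 5)
b = -20 (b = -5*4 = -20)
F = 7 (F = 5 + 2 = 7)
V = -7 (V = -1*7 = -7)
q(l, L) = 7 + l (q(l, L) = l + 7 = 7 + l)
(-147 + q(A, V))² = (-147 + (7 - 7))² = (-147 + 0)² = (-147)² = 21609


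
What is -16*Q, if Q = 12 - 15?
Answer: 48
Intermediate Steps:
Q = -3
-16*Q = -16*(-3) = 48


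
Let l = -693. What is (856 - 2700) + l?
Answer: -2537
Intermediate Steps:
(856 - 2700) + l = (856 - 2700) - 693 = -1844 - 693 = -2537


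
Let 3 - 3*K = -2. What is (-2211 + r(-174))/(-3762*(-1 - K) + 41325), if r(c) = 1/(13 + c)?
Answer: -355972/8268477 ≈ -0.043052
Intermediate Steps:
K = 5/3 (K = 1 - ⅓*(-2) = 1 + ⅔ = 5/3 ≈ 1.6667)
(-2211 + r(-174))/(-3762*(-1 - K) + 41325) = (-2211 + 1/(13 - 174))/(-3762*(-1 - 1*5/3) + 41325) = (-2211 + 1/(-161))/(-3762*(-1 - 5/3) + 41325) = (-2211 - 1/161)/(-3762*(-8/3) + 41325) = -355972/(161*(10032 + 41325)) = -355972/161/51357 = -355972/161*1/51357 = -355972/8268477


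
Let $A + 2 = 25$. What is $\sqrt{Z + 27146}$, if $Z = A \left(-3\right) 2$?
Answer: $8 \sqrt{422} \approx 164.34$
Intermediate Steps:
$A = 23$ ($A = -2 + 25 = 23$)
$Z = -138$ ($Z = 23 \left(-3\right) 2 = \left(-69\right) 2 = -138$)
$\sqrt{Z + 27146} = \sqrt{-138 + 27146} = \sqrt{27008} = 8 \sqrt{422}$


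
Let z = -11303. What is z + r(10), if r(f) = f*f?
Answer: -11203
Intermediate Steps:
r(f) = f²
z + r(10) = -11303 + 10² = -11303 + 100 = -11203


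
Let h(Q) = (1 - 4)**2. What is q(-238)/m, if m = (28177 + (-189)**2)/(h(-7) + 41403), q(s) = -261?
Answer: -5404266/31949 ≈ -169.15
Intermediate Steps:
h(Q) = 9 (h(Q) = (-3)**2 = 9)
m = 31949/20706 (m = (28177 + (-189)**2)/(9 + 41403) = (28177 + 35721)/41412 = 63898*(1/41412) = 31949/20706 ≈ 1.5430)
q(-238)/m = -261/31949/20706 = -261*20706/31949 = -5404266/31949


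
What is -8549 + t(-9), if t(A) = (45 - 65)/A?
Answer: -76921/9 ≈ -8546.8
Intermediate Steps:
t(A) = -20/A
-8549 + t(-9) = -8549 - 20/(-9) = -8549 - 20*(-⅑) = -8549 + 20/9 = -76921/9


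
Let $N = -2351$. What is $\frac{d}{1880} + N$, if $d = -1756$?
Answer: $- \frac{1105409}{470} \approx -2351.9$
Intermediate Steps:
$\frac{d}{1880} + N = - \frac{1756}{1880} - 2351 = \left(-1756\right) \frac{1}{1880} - 2351 = - \frac{439}{470} - 2351 = - \frac{1105409}{470}$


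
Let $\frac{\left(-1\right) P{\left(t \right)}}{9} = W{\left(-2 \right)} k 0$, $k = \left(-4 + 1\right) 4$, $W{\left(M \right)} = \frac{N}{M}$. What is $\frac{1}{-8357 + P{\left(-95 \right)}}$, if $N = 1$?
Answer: $- \frac{1}{8357} \approx -0.00011966$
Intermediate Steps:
$W{\left(M \right)} = \frac{1}{M}$ ($W{\left(M \right)} = 1 \frac{1}{M} = \frac{1}{M}$)
$k = -12$ ($k = \left(-3\right) 4 = -12$)
$P{\left(t \right)} = 0$ ($P{\left(t \right)} = - 9 \frac{1}{-2} \left(-12\right) 0 = - 9 \left(- \frac{1}{2}\right) \left(-12\right) 0 = - 9 \cdot 6 \cdot 0 = \left(-9\right) 0 = 0$)
$\frac{1}{-8357 + P{\left(-95 \right)}} = \frac{1}{-8357 + 0} = \frac{1}{-8357} = - \frac{1}{8357}$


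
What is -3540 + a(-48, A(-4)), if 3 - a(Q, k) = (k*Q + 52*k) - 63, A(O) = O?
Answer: -3458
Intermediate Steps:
a(Q, k) = 66 - 52*k - Q*k (a(Q, k) = 3 - ((k*Q + 52*k) - 63) = 3 - ((Q*k + 52*k) - 63) = 3 - ((52*k + Q*k) - 63) = 3 - (-63 + 52*k + Q*k) = 3 + (63 - 52*k - Q*k) = 66 - 52*k - Q*k)
-3540 + a(-48, A(-4)) = -3540 + (66 - 52*(-4) - 1*(-48)*(-4)) = -3540 + (66 + 208 - 192) = -3540 + 82 = -3458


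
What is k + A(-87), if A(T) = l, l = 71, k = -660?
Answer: -589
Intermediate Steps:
A(T) = 71
k + A(-87) = -660 + 71 = -589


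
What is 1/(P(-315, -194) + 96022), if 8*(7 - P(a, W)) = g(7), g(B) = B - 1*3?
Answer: 2/192057 ≈ 1.0414e-5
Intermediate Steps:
g(B) = -3 + B (g(B) = B - 3 = -3 + B)
P(a, W) = 13/2 (P(a, W) = 7 - (-3 + 7)/8 = 7 - 1/8*4 = 7 - 1/2 = 13/2)
1/(P(-315, -194) + 96022) = 1/(13/2 + 96022) = 1/(192057/2) = 2/192057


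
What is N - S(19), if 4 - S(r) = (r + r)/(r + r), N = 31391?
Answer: 31388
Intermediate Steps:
S(r) = 3 (S(r) = 4 - (r + r)/(r + r) = 4 - 2*r/(2*r) = 4 - 2*r*1/(2*r) = 4 - 1*1 = 4 - 1 = 3)
N - S(19) = 31391 - 1*3 = 31391 - 3 = 31388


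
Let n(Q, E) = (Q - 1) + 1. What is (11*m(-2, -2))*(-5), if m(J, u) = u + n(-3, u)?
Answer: 275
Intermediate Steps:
n(Q, E) = Q (n(Q, E) = (-1 + Q) + 1 = Q)
m(J, u) = -3 + u (m(J, u) = u - 3 = -3 + u)
(11*m(-2, -2))*(-5) = (11*(-3 - 2))*(-5) = (11*(-5))*(-5) = -55*(-5) = 275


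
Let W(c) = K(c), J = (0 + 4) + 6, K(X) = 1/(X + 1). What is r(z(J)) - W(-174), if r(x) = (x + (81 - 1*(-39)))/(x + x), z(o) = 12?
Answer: 1905/346 ≈ 5.5058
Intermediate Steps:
K(X) = 1/(1 + X)
J = 10 (J = 4 + 6 = 10)
W(c) = 1/(1 + c)
r(x) = (120 + x)/(2*x) (r(x) = (x + (81 + 39))/((2*x)) = (x + 120)*(1/(2*x)) = (120 + x)*(1/(2*x)) = (120 + x)/(2*x))
r(z(J)) - W(-174) = (½)*(120 + 12)/12 - 1/(1 - 174) = (½)*(1/12)*132 - 1/(-173) = 11/2 - 1*(-1/173) = 11/2 + 1/173 = 1905/346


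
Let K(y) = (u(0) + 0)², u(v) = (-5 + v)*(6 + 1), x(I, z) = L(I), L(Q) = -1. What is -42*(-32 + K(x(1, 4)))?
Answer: -50106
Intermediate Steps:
x(I, z) = -1
u(v) = -35 + 7*v (u(v) = (-5 + v)*7 = -35 + 7*v)
K(y) = 1225 (K(y) = ((-35 + 7*0) + 0)² = ((-35 + 0) + 0)² = (-35 + 0)² = (-35)² = 1225)
-42*(-32 + K(x(1, 4))) = -42*(-32 + 1225) = -42*1193 = -50106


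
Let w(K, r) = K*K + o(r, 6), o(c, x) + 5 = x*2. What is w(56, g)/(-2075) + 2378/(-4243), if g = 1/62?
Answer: -18270099/8804225 ≈ -2.0751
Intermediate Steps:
g = 1/62 ≈ 0.016129
o(c, x) = -5 + 2*x (o(c, x) = -5 + x*2 = -5 + 2*x)
w(K, r) = 7 + K² (w(K, r) = K*K + (-5 + 2*6) = K² + (-5 + 12) = K² + 7 = 7 + K²)
w(56, g)/(-2075) + 2378/(-4243) = (7 + 56²)/(-2075) + 2378/(-4243) = (7 + 3136)*(-1/2075) + 2378*(-1/4243) = 3143*(-1/2075) - 2378/4243 = -3143/2075 - 2378/4243 = -18270099/8804225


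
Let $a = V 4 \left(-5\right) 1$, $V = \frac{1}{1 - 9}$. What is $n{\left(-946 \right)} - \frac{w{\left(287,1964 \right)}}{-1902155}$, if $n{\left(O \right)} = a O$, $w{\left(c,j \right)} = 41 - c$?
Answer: $- \frac{4498596821}{1902155} \approx -2365.0$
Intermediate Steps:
$V = - \frac{1}{8}$ ($V = \frac{1}{-8} = - \frac{1}{8} \approx -0.125$)
$a = \frac{5}{2}$ ($a = - \frac{4 \left(-5\right) 1}{8} = - \frac{\left(-20\right) 1}{8} = \left(- \frac{1}{8}\right) \left(-20\right) = \frac{5}{2} \approx 2.5$)
$n{\left(O \right)} = \frac{5 O}{2}$
$n{\left(-946 \right)} - \frac{w{\left(287,1964 \right)}}{-1902155} = \frac{5}{2} \left(-946\right) - \frac{41 - 287}{-1902155} = -2365 - \left(41 - 287\right) \left(- \frac{1}{1902155}\right) = -2365 - \left(-246\right) \left(- \frac{1}{1902155}\right) = -2365 - \frac{246}{1902155} = - \frac{4498596821}{1902155}$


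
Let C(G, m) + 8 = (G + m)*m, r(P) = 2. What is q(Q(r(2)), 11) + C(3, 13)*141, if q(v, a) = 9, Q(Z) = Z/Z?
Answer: 28209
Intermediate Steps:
C(G, m) = -8 + m*(G + m) (C(G, m) = -8 + (G + m)*m = -8 + m*(G + m))
Q(Z) = 1
q(Q(r(2)), 11) + C(3, 13)*141 = 9 + (-8 + 13² + 3*13)*141 = 9 + (-8 + 169 + 39)*141 = 9 + 200*141 = 9 + 28200 = 28209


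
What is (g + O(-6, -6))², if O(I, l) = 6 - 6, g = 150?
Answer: 22500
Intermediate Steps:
O(I, l) = 0
(g + O(-6, -6))² = (150 + 0)² = 150² = 22500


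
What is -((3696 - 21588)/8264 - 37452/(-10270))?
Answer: -15719061/10608910 ≈ -1.4817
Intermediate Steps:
-((3696 - 21588)/8264 - 37452/(-10270)) = -(-17892*1/8264 - 37452*(-1/10270)) = -(-4473/2066 + 18726/5135) = -1*15719061/10608910 = -15719061/10608910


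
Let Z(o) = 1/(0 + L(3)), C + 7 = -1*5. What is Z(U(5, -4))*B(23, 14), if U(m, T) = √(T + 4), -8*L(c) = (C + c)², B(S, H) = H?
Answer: -112/81 ≈ -1.3827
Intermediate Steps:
C = -12 (C = -7 - 1*5 = -7 - 5 = -12)
L(c) = -(-12 + c)²/8
U(m, T) = √(4 + T)
Z(o) = -8/81 (Z(o) = 1/(0 - (-12 + 3)²/8) = 1/(0 - ⅛*(-9)²) = 1/(0 - ⅛*81) = 1/(0 - 81/8) = 1/(-81/8) = -8/81)
Z(U(5, -4))*B(23, 14) = -8/81*14 = -112/81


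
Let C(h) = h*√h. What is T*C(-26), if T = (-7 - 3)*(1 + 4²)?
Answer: 4420*I*√26 ≈ 22538.0*I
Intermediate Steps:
C(h) = h^(3/2)
T = -170 (T = -10*(1 + 16) = -10*17 = -170)
T*C(-26) = -(-4420)*I*√26 = 4420*I*√26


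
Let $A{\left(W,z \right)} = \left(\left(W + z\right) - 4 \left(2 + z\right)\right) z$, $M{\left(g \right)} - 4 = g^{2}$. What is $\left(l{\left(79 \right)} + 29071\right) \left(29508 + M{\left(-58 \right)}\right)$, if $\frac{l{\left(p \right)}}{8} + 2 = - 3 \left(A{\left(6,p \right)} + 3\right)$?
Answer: $15850407252$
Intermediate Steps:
$M{\left(g \right)} = 4 + g^{2}$
$A{\left(W,z \right)} = z \left(-8 + W - 3 z\right)$ ($A{\left(W,z \right)} = \left(\left(W + z\right) - \left(8 + 4 z\right)\right) z = \left(-8 + W - 3 z\right) z = z \left(-8 + W - 3 z\right)$)
$l{\left(p \right)} = -88 - 24 p \left(-2 - 3 p\right)$ ($l{\left(p \right)} = -16 + 8 \left(- 3 \left(p \left(-8 + 6 - 3 p\right) + 3\right)\right) = -16 + 8 \left(- 3 \left(p \left(-2 - 3 p\right) + 3\right)\right) = -16 + 8 \left(- 3 \left(3 + p \left(-2 - 3 p\right)\right)\right) = -16 + 8 \left(-9 - 3 p \left(-2 - 3 p\right)\right) = -16 - \left(72 + 24 p \left(-2 - 3 p\right)\right) = -88 - 24 p \left(-2 - 3 p\right)$)
$\left(l{\left(79 \right)} + 29071\right) \left(29508 + M{\left(-58 \right)}\right) = \left(\left(-88 + 48 \cdot 79 + 72 \cdot 79^{2}\right) + 29071\right) \left(29508 + \left(4 + \left(-58\right)^{2}\right)\right) = \left(\left(-88 + 3792 + 72 \cdot 6241\right) + 29071\right) \left(29508 + \left(4 + 3364\right)\right) = \left(\left(-88 + 3792 + 449352\right) + 29071\right) \left(29508 + 3368\right) = \left(453056 + 29071\right) 32876 = 482127 \cdot 32876 = 15850407252$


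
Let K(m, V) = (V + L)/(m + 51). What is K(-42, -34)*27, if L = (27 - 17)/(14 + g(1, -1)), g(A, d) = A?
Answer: -100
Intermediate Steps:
L = ⅔ (L = (27 - 17)/(14 + 1) = 10/15 = 10*(1/15) = ⅔ ≈ 0.66667)
K(m, V) = (⅔ + V)/(51 + m) (K(m, V) = (V + ⅔)/(m + 51) = (⅔ + V)/(51 + m))
K(-42, -34)*27 = ((⅔ - 34)/(51 - 42))*27 = (-100/3/9)*27 = ((⅑)*(-100/3))*27 = -100/27*27 = -100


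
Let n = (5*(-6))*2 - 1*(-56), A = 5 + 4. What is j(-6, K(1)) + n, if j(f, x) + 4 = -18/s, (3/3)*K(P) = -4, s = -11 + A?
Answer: 1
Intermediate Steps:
A = 9
s = -2 (s = -11 + 9 = -2)
K(P) = -4
j(f, x) = 5 (j(f, x) = -4 - 18/(-2) = -4 - 18*(-½) = -4 + 9 = 5)
n = -4 (n = -30*2 + 56 = -60 + 56 = -4)
j(-6, K(1)) + n = 5 - 4 = 1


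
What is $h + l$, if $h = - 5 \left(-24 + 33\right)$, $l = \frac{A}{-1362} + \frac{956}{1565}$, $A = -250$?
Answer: $- \frac{47112764}{1065765} \approx -44.206$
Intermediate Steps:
$l = \frac{846661}{1065765}$ ($l = - \frac{250}{-1362} + \frac{956}{1565} = \left(-250\right) \left(- \frac{1}{1362}\right) + 956 \cdot \frac{1}{1565} = \frac{125}{681} + \frac{956}{1565} = \frac{846661}{1065765} \approx 0.79442$)
$h = -45$ ($h = \left(-5\right) 9 = -45$)
$h + l = -45 + \frac{846661}{1065765} = - \frac{47112764}{1065765}$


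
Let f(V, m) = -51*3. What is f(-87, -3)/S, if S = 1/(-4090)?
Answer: 625770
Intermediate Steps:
S = -1/4090 ≈ -0.00024450
f(V, m) = -153
f(-87, -3)/S = -153/(-1/4090) = -153*(-4090) = 625770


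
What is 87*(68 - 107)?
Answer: -3393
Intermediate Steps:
87*(68 - 107) = 87*(-39) = -3393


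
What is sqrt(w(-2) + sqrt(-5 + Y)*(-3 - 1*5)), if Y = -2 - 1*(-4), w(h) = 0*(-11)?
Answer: 2*3**(1/4)*(1 - I) ≈ 2.6321 - 2.6321*I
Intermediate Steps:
w(h) = 0
Y = 2 (Y = -2 + 4 = 2)
sqrt(w(-2) + sqrt(-5 + Y)*(-3 - 1*5)) = sqrt(0 + sqrt(-5 + 2)*(-3 - 1*5)) = sqrt(0 + sqrt(-3)*(-3 - 5)) = sqrt(0 + (I*sqrt(3))*(-8)) = sqrt(0 - 8*I*sqrt(3)) = sqrt(-8*I*sqrt(3)) = 2*sqrt(2)*3**(1/4)*sqrt(-I)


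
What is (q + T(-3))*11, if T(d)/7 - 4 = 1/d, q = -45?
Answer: -638/3 ≈ -212.67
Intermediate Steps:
T(d) = 28 + 7/d (T(d) = 28 + 7*(1/d) = 28 + 7/d)
(q + T(-3))*11 = (-45 + (28 + 7/(-3)))*11 = (-45 + (28 + 7*(-1/3)))*11 = (-45 + (28 - 7/3))*11 = (-45 + 77/3)*11 = -58/3*11 = -638/3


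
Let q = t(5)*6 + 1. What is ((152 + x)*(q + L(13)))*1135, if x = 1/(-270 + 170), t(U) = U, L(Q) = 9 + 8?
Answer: 41402076/5 ≈ 8.2804e+6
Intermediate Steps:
L(Q) = 17
x = -1/100 (x = 1/(-100) = -1/100 ≈ -0.010000)
q = 31 (q = 5*6 + 1 = 30 + 1 = 31)
((152 + x)*(q + L(13)))*1135 = ((152 - 1/100)*(31 + 17))*1135 = ((15199/100)*48)*1135 = (182388/25)*1135 = 41402076/5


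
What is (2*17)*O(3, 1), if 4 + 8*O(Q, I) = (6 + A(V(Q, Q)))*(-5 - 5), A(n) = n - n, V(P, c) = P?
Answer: -272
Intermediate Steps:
A(n) = 0
O(Q, I) = -8 (O(Q, I) = -1/2 + ((6 + 0)*(-5 - 5))/8 = -1/2 + (6*(-10))/8 = -1/2 + (1/8)*(-60) = -1/2 - 15/2 = -8)
(2*17)*O(3, 1) = (2*17)*(-8) = 34*(-8) = -272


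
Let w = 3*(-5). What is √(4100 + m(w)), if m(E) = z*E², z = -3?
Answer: 5*√137 ≈ 58.523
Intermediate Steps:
w = -15
m(E) = -3*E²
√(4100 + m(w)) = √(4100 - 3*(-15)²) = √(4100 - 3*225) = √(4100 - 675) = √3425 = 5*√137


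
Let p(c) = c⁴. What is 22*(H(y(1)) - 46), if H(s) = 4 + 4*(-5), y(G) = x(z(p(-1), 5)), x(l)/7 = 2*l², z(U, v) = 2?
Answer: -1364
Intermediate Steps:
x(l) = 14*l² (x(l) = 7*(2*l²) = 14*l²)
y(G) = 56 (y(G) = 14*2² = 14*4 = 56)
H(s) = -16 (H(s) = 4 - 20 = -16)
22*(H(y(1)) - 46) = 22*(-16 - 46) = 22*(-62) = -1364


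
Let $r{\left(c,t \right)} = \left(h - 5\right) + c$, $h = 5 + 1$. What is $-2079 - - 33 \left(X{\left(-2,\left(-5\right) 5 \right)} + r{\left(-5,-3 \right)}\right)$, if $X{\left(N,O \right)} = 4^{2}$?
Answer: $-1683$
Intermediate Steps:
$h = 6$
$X{\left(N,O \right)} = 16$
$r{\left(c,t \right)} = 1 + c$ ($r{\left(c,t \right)} = \left(6 - 5\right) + c = 1 + c$)
$-2079 - - 33 \left(X{\left(-2,\left(-5\right) 5 \right)} + r{\left(-5,-3 \right)}\right) = -2079 - - 33 \left(16 + \left(1 - 5\right)\right) = -2079 - - 33 \left(16 - 4\right) = -2079 - \left(-33\right) 12 = -2079 - -396 = -2079 + 396 = -1683$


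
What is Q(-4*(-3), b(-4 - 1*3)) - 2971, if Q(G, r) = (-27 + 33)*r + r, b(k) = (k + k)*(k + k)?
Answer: -1599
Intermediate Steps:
b(k) = 4*k**2 (b(k) = (2*k)*(2*k) = 4*k**2)
Q(G, r) = 7*r (Q(G, r) = 6*r + r = 7*r)
Q(-4*(-3), b(-4 - 1*3)) - 2971 = 7*(4*(-4 - 1*3)**2) - 2971 = 7*(4*(-4 - 3)**2) - 2971 = 7*(4*(-7)**2) - 2971 = 7*(4*49) - 2971 = 7*196 - 2971 = 1372 - 2971 = -1599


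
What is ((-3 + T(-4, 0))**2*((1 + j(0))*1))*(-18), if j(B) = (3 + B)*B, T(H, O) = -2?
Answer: -450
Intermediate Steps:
j(B) = B*(3 + B)
((-3 + T(-4, 0))**2*((1 + j(0))*1))*(-18) = ((-3 - 2)**2*((1 + 0*(3 + 0))*1))*(-18) = ((-5)**2*((1 + 0*3)*1))*(-18) = (25*((1 + 0)*1))*(-18) = (25*(1*1))*(-18) = (25*1)*(-18) = 25*(-18) = -450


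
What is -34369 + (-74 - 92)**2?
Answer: -6813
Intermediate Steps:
-34369 + (-74 - 92)**2 = -34369 + (-166)**2 = -34369 + 27556 = -6813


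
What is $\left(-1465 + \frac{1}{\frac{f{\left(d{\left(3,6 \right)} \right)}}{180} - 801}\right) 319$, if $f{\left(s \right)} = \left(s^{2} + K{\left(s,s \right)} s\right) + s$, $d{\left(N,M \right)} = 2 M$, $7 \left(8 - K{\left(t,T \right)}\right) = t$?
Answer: $- \frac{2616143563}{5598} \approx -4.6734 \cdot 10^{5}$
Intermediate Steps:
$K{\left(t,T \right)} = 8 - \frac{t}{7}$
$f{\left(s \right)} = s + s^{2} + s \left(8 - \frac{s}{7}\right)$ ($f{\left(s \right)} = \left(s^{2} + \left(8 - \frac{s}{7}\right) s\right) + s = \left(s^{2} + s \left(8 - \frac{s}{7}\right)\right) + s = s + s^{2} + s \left(8 - \frac{s}{7}\right)$)
$\left(-1465 + \frac{1}{\frac{f{\left(d{\left(3,6 \right)} \right)}}{180} - 801}\right) 319 = \left(-1465 + \frac{1}{\frac{\frac{3}{7} \cdot 2 \cdot 6 \left(21 + 2 \cdot 2 \cdot 6\right)}{180} - 801}\right) 319 = \left(-1465 + \frac{1}{\frac{3}{7} \cdot 12 \left(21 + 2 \cdot 12\right) \frac{1}{180} - 801}\right) 319 = \left(-1465 + \frac{1}{\frac{3}{7} \cdot 12 \left(21 + 24\right) \frac{1}{180} - 801}\right) 319 = \left(-1465 + \frac{1}{\frac{3}{7} \cdot 12 \cdot 45 \cdot \frac{1}{180} - 801}\right) 319 = \left(-1465 + \frac{1}{\frac{1620}{7} \cdot \frac{1}{180} - 801}\right) 319 = \left(-1465 + \frac{1}{\frac{9}{7} - 801}\right) 319 = \left(-1465 + \frac{1}{- \frac{5598}{7}}\right) 319 = \left(-1465 - \frac{7}{5598}\right) 319 = \left(- \frac{8201077}{5598}\right) 319 = - \frac{2616143563}{5598}$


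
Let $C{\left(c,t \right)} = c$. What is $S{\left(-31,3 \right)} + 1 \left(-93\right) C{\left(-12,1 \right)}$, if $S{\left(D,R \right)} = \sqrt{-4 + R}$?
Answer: $1116 + i \approx 1116.0 + 1.0 i$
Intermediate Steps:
$S{\left(-31,3 \right)} + 1 \left(-93\right) C{\left(-12,1 \right)} = \sqrt{-4 + 3} + 1 \left(-93\right) \left(-12\right) = \sqrt{-1} - -1116 = i + 1116 = 1116 + i$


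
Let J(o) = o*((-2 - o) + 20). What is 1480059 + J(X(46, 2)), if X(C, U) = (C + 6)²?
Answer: -5782885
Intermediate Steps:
X(C, U) = (6 + C)²
J(o) = o*(18 - o)
1480059 + J(X(46, 2)) = 1480059 + (6 + 46)²*(18 - (6 + 46)²) = 1480059 + 52²*(18 - 1*52²) = 1480059 + 2704*(18 - 1*2704) = 1480059 + 2704*(18 - 2704) = 1480059 + 2704*(-2686) = 1480059 - 7262944 = -5782885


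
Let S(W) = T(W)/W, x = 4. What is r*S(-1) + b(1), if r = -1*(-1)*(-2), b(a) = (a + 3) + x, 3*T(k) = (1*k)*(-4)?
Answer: 32/3 ≈ 10.667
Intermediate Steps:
T(k) = -4*k/3 (T(k) = ((1*k)*(-4))/3 = (k*(-4))/3 = (-4*k)/3 = -4*k/3)
S(W) = -4/3 (S(W) = (-4*W/3)/W = -4/3)
b(a) = 7 + a (b(a) = (a + 3) + 4 = (3 + a) + 4 = 7 + a)
r = -2 (r = 1*(-2) = -2)
r*S(-1) + b(1) = -2*(-4/3) + (7 + 1) = 8/3 + 8 = 32/3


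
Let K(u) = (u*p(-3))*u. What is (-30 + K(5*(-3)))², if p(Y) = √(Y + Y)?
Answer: -302850 - 13500*I*√6 ≈ -3.0285e+5 - 33068.0*I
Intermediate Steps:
p(Y) = √2*√Y (p(Y) = √(2*Y) = √2*√Y)
K(u) = I*√6*u² (K(u) = (u*(√2*√(-3)))*u = (u*(√2*(I*√3)))*u = (u*(I*√6))*u = (I*u*√6)*u = I*√6*u²)
(-30 + K(5*(-3)))² = (-30 + I*√6*(5*(-3))²)² = (-30 + I*√6*(-15)²)² = (-30 + I*√6*225)² = (-30 + 225*I*√6)²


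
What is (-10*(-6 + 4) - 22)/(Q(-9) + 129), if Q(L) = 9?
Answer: -1/69 ≈ -0.014493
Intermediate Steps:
(-10*(-6 + 4) - 22)/(Q(-9) + 129) = (-10*(-6 + 4) - 22)/(9 + 129) = (-10*(-2) - 22)/138 = (20 - 22)*(1/138) = -2*1/138 = -1/69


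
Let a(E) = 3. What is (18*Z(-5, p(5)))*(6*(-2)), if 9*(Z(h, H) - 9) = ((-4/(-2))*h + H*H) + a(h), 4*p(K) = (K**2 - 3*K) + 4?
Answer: -2070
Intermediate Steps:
p(K) = 1 - 3*K/4 + K**2/4 (p(K) = ((K**2 - 3*K) + 4)/4 = (4 + K**2 - 3*K)/4 = 1 - 3*K/4 + K**2/4)
Z(h, H) = 28/3 + H**2/9 + 2*h/9 (Z(h, H) = 9 + (((-4/(-2))*h + H*H) + 3)/9 = 9 + (((-4*(-1/2))*h + H**2) + 3)/9 = 9 + ((2*h + H**2) + 3)/9 = 9 + ((H**2 + 2*h) + 3)/9 = 9 + (3 + H**2 + 2*h)/9 = 9 + (1/3 + H**2/9 + 2*h/9) = 28/3 + H**2/9 + 2*h/9)
(18*Z(-5, p(5)))*(6*(-2)) = (18*(28/3 + (1 - 3/4*5 + (1/4)*5**2)**2/9 + (2/9)*(-5)))*(6*(-2)) = (18*(28/3 + (1 - 15/4 + (1/4)*25)**2/9 - 10/9))*(-12) = (18*(28/3 + (1 - 15/4 + 25/4)**2/9 - 10/9))*(-12) = (18*(28/3 + (7/2)**2/9 - 10/9))*(-12) = (18*(28/3 + (1/9)*(49/4) - 10/9))*(-12) = (18*(28/3 + 49/36 - 10/9))*(-12) = (18*(115/12))*(-12) = (345/2)*(-12) = -2070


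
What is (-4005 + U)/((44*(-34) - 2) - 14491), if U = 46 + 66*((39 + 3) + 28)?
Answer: -661/15989 ≈ -0.041341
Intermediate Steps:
U = 4666 (U = 46 + 66*(42 + 28) = 46 + 66*70 = 46 + 4620 = 4666)
(-4005 + U)/((44*(-34) - 2) - 14491) = (-4005 + 4666)/((44*(-34) - 2) - 14491) = 661/((-1496 - 2) - 14491) = 661/(-1498 - 14491) = 661/(-15989) = 661*(-1/15989) = -661/15989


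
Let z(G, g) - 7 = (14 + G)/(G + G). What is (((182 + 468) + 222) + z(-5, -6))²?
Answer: 77105961/100 ≈ 7.7106e+5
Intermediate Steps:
z(G, g) = 7 + (14 + G)/(2*G) (z(G, g) = 7 + (14 + G)/(G + G) = 7 + (14 + G)/((2*G)) = 7 + (14 + G)*(1/(2*G)) = 7 + (14 + G)/(2*G))
(((182 + 468) + 222) + z(-5, -6))² = (((182 + 468) + 222) + (15/2 + 7/(-5)))² = ((650 + 222) + (15/2 + 7*(-⅕)))² = (872 + (15/2 - 7/5))² = (872 + 61/10)² = (8781/10)² = 77105961/100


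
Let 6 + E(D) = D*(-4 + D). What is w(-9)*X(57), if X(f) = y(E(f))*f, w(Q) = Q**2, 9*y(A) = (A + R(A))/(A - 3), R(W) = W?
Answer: 515565/502 ≈ 1027.0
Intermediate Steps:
E(D) = -6 + D*(-4 + D)
y(A) = 2*A/(9*(-3 + A)) (y(A) = ((A + A)/(A - 3))/9 = ((2*A)/(-3 + A))/9 = (2*A/(-3 + A))/9 = 2*A/(9*(-3 + A)))
X(f) = 2*f*(-6 + f**2 - 4*f)/(9*(-9 + f**2 - 4*f)) (X(f) = (2*(-6 + f**2 - 4*f)/(9*(-3 + (-6 + f**2 - 4*f))))*f = (2*(-6 + f**2 - 4*f)/(9*(-9 + f**2 - 4*f)))*f = 2*f*(-6 + f**2 - 4*f)/(9*(-9 + f**2 - 4*f)))
w(-9)*X(57) = (-9)**2*((2/9)*57*(6 - 1*57**2 + 4*57)/(9 - 1*57**2 + 4*57)) = 81*((2/9)*57*(6 - 1*3249 + 228)/(9 - 1*3249 + 228)) = 81*((2/9)*57*(6 - 3249 + 228)/(9 - 3249 + 228)) = 81*((2/9)*57*(-3015)/(-3012)) = 81*((2/9)*57*(-1/3012)*(-3015)) = 81*(6365/502) = 515565/502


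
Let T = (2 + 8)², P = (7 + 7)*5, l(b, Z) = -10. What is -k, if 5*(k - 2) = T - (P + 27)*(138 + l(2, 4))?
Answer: 12306/5 ≈ 2461.2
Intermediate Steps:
P = 70 (P = 14*5 = 70)
T = 100 (T = 10² = 100)
k = -12306/5 (k = 2 + (100 - (70 + 27)*(138 - 10))/5 = 2 + (100 - 97*128)/5 = 2 + (100 - 1*12416)/5 = 2 + (100 - 12416)/5 = 2 + (⅕)*(-12316) = 2 - 12316/5 = -12306/5 ≈ -2461.2)
-k = -1*(-12306/5) = 12306/5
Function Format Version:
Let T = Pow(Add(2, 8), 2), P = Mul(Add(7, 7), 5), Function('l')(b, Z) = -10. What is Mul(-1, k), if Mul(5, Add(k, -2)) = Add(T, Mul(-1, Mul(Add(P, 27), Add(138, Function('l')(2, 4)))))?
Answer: Rational(12306, 5) ≈ 2461.2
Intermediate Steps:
P = 70 (P = Mul(14, 5) = 70)
T = 100 (T = Pow(10, 2) = 100)
k = Rational(-12306, 5) (k = Add(2, Mul(Rational(1, 5), Add(100, Mul(-1, Mul(Add(70, 27), Add(138, -10)))))) = Add(2, Mul(Rational(1, 5), Add(100, Mul(-1, Mul(97, 128))))) = Add(2, Mul(Rational(1, 5), Add(100, Mul(-1, 12416)))) = Add(2, Mul(Rational(1, 5), Add(100, -12416))) = Add(2, Mul(Rational(1, 5), -12316)) = Add(2, Rational(-12316, 5)) = Rational(-12306, 5) ≈ -2461.2)
Mul(-1, k) = Mul(-1, Rational(-12306, 5)) = Rational(12306, 5)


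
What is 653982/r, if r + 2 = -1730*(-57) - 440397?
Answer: -93426/48827 ≈ -1.9134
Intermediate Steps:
r = -341789 (r = -2 + (-1730*(-57) - 440397) = -2 + (98610 - 440397) = -2 - 341787 = -341789)
653982/r = 653982/(-341789) = 653982*(-1/341789) = -93426/48827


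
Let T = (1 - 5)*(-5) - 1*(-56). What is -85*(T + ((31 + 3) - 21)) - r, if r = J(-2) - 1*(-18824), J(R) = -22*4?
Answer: -26301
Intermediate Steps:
J(R) = -88
T = 76 (T = -4*(-5) + 56 = 20 + 56 = 76)
r = 18736 (r = -88 - 1*(-18824) = -88 + 18824 = 18736)
-85*(T + ((31 + 3) - 21)) - r = -85*(76 + ((31 + 3) - 21)) - 1*18736 = -85*(76 + (34 - 21)) - 18736 = -85*(76 + 13) - 18736 = -85*89 - 18736 = -7565 - 18736 = -26301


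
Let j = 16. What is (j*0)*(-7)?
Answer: 0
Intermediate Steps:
(j*0)*(-7) = (16*0)*(-7) = 0*(-7) = 0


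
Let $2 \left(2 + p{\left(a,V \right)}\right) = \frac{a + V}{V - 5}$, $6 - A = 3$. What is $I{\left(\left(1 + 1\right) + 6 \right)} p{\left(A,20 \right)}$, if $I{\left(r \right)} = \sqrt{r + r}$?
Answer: $- \frac{74}{15} \approx -4.9333$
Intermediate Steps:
$A = 3$ ($A = 6 - 3 = 3$)
$p{\left(a,V \right)} = -2 + \frac{V + a}{2 \left(-5 + V\right)}$ ($p{\left(a,V \right)} = -2 + \frac{\left(a + V\right) \frac{1}{V - 5}}{2} = -2 + \frac{\left(V + a\right) \frac{1}{-5 + V}}{2} = -2 + \frac{\frac{1}{-5 + V} \left(V + a\right)}{2} = -2 + \frac{V + a}{2 \left(-5 + V\right)}$)
$I{\left(r \right)} = \sqrt{2} \sqrt{r}$ ($I{\left(r \right)} = \sqrt{2 r} = \sqrt{2} \sqrt{r}$)
$I{\left(\left(1 + 1\right) + 6 \right)} p{\left(A,20 \right)} = \sqrt{2} \sqrt{\left(1 + 1\right) + 6} \frac{20 + 3 - 60}{2 \left(-5 + 20\right)} = \sqrt{2} \sqrt{2 + 6} \frac{20 + 3 - 60}{2 \cdot 15} = \sqrt{2} \sqrt{8} \cdot \frac{1}{2} \cdot \frac{1}{15} \left(-37\right) = \sqrt{2} \cdot 2 \sqrt{2} \left(- \frac{37}{30}\right) = 4 \left(- \frac{37}{30}\right) = - \frac{74}{15}$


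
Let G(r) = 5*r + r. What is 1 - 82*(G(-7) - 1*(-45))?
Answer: -245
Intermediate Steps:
G(r) = 6*r
1 - 82*(G(-7) - 1*(-45)) = 1 - 82*(6*(-7) - 1*(-45)) = 1 - 82*(-42 + 45) = 1 - 82*3 = 1 - 246 = -245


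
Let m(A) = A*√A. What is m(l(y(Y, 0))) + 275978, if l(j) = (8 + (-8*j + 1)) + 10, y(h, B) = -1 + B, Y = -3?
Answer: 275978 + 81*√3 ≈ 2.7612e+5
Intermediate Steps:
l(j) = 19 - 8*j (l(j) = (8 + (1 - 8*j)) + 10 = (9 - 8*j) + 10 = 19 - 8*j)
m(A) = A^(3/2)
m(l(y(Y, 0))) + 275978 = (19 - 8*(-1 + 0))^(3/2) + 275978 = (19 - 8*(-1))^(3/2) + 275978 = (19 + 8)^(3/2) + 275978 = 27^(3/2) + 275978 = 81*√3 + 275978 = 275978 + 81*√3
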